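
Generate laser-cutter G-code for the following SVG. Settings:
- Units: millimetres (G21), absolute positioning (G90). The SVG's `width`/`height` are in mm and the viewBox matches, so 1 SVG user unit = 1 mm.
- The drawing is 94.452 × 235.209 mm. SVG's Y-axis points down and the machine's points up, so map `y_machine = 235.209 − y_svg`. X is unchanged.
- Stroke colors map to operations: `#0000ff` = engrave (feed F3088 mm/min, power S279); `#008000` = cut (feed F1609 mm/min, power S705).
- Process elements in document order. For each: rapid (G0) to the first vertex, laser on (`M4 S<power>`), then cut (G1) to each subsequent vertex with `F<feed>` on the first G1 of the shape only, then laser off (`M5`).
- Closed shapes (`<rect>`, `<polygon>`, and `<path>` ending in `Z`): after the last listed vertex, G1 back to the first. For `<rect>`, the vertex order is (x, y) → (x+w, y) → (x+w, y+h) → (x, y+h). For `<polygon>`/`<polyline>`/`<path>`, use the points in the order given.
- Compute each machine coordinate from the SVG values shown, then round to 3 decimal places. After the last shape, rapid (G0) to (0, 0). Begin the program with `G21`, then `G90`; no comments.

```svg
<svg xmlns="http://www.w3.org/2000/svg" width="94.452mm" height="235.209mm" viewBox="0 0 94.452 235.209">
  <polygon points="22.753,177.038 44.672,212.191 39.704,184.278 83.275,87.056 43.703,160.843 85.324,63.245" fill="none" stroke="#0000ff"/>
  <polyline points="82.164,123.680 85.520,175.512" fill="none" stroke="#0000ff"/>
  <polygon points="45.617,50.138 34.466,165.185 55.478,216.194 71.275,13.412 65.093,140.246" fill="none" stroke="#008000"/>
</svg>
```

1 u = 1 mm; y_m = 235.209 − y.

[1] `<polygon>` closed polygon, #0000ff→engrave S279 F3088: (22.753,58.171) → (44.672,23.018) → (39.704,50.931) → (83.275,148.153) → (43.703,74.366) → (85.324,171.964) → (22.753,58.171) (closed)

[2] `<polyline>` line segment, #0000ff→engrave S279 F3088: (82.164,111.529) → (85.520,59.697)

[3] `<polygon>` closed polygon, #008000→cut S705 F1609: (45.617,185.071) → (34.466,70.024) → (55.478,19.015) → (71.275,221.797) → (65.093,94.963) → (45.617,185.071) (closed)

G21
G90
G0 X22.753 Y58.171
M4 S279
G1 X44.672 Y23.018 F3088
G1 X39.704 Y50.931
G1 X83.275 Y148.153
G1 X43.703 Y74.366
G1 X85.324 Y171.964
G1 X22.753 Y58.171
M5
G0 X82.164 Y111.529
M4 S279
G1 X85.520 Y59.697 F3088
M5
G0 X45.617 Y185.071
M4 S705
G1 X34.466 Y70.024 F1609
G1 X55.478 Y19.015
G1 X71.275 Y221.797
G1 X65.093 Y94.963
G1 X45.617 Y185.071
M5
G0 X0.000 Y0.000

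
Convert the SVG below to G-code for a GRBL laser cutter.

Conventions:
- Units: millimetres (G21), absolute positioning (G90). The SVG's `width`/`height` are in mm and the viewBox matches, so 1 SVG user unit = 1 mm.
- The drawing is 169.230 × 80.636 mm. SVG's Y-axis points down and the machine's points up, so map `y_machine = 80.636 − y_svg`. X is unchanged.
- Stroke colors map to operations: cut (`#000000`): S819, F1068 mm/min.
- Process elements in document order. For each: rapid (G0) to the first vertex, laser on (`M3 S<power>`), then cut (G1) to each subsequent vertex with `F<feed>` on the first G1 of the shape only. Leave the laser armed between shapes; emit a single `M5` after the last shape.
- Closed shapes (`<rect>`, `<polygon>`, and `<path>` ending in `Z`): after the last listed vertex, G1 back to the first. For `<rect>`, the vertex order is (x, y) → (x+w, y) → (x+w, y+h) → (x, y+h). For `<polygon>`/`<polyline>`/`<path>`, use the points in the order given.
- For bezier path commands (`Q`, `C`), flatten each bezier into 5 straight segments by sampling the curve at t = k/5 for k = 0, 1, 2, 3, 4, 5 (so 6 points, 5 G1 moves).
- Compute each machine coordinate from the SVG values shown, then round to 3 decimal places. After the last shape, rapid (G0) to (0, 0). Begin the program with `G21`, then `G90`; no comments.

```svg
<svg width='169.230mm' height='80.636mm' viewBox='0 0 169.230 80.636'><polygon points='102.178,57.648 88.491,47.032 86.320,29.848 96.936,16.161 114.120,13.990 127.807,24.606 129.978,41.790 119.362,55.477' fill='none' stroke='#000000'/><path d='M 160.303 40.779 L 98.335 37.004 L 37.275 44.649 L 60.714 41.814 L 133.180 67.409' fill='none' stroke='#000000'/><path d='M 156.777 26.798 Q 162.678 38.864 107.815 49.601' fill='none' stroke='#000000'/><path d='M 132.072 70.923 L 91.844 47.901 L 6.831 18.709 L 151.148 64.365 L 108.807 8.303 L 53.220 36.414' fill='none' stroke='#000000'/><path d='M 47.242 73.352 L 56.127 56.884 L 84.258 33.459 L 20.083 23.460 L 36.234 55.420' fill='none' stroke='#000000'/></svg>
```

1 u = 1 mm; y_m = 80.636 − y.

[1] `<polygon>` regular polygon, #000000→cut S819 F1068: (102.178,22.988) → (88.491,33.604) → (86.320,50.788) → (96.936,64.475) → (114.120,66.646) → (127.807,56.030) → (129.978,38.846) → (119.362,25.159) → (102.178,22.988) (closed)

[2] `<path>` open polyline, #000000→cut S819 F1068: (160.303,39.857) → (98.335,43.632) → (37.275,35.987) → (60.714,38.822) → (133.180,13.227)

[3] `<path>` quadratic bezier, #000000→cut S819 F1068: (156.777,53.838) → (156.707,49.065) → (151.776,44.398) → (141.983,39.837) → (127.330,35.383) → (107.815,31.035)

[4] `<path>` open polyline, #000000→cut S819 F1068: (132.072,9.713) → (91.844,32.735) → (6.831,61.927) → (151.148,16.271) → (108.807,72.333) → (53.220,44.222)

[5] `<path>` open polyline, #000000→cut S819 F1068: (47.242,7.284) → (56.127,23.752) → (84.258,47.177) → (20.083,57.176) → (36.234,25.216)

G21
G90
G0 X102.178 Y22.988
M3 S819
G1 X88.491 Y33.604 F1068
G1 X86.320 Y50.788
G1 X96.936 Y64.475
G1 X114.120 Y66.646
G1 X127.807 Y56.030
G1 X129.978 Y38.846
G1 X119.362 Y25.159
G1 X102.178 Y22.988
G0 X160.303 Y39.857
M3 S819
G1 X98.335 Y43.632 F1068
G1 X37.275 Y35.987
G1 X60.714 Y38.822
G1 X133.180 Y13.227
G0 X156.777 Y53.838
M3 S819
G1 X156.707 Y49.065 F1068
G1 X151.776 Y44.398
G1 X141.983 Y39.837
G1 X127.330 Y35.383
G1 X107.815 Y31.035
G0 X132.072 Y9.713
M3 S819
G1 X91.844 Y32.735 F1068
G1 X6.831 Y61.927
G1 X151.148 Y16.271
G1 X108.807 Y72.333
G1 X53.220 Y44.222
G0 X47.242 Y7.284
M3 S819
G1 X56.127 Y23.752 F1068
G1 X84.258 Y47.177
G1 X20.083 Y57.176
G1 X36.234 Y25.216
M5
G0 X0.000 Y0.000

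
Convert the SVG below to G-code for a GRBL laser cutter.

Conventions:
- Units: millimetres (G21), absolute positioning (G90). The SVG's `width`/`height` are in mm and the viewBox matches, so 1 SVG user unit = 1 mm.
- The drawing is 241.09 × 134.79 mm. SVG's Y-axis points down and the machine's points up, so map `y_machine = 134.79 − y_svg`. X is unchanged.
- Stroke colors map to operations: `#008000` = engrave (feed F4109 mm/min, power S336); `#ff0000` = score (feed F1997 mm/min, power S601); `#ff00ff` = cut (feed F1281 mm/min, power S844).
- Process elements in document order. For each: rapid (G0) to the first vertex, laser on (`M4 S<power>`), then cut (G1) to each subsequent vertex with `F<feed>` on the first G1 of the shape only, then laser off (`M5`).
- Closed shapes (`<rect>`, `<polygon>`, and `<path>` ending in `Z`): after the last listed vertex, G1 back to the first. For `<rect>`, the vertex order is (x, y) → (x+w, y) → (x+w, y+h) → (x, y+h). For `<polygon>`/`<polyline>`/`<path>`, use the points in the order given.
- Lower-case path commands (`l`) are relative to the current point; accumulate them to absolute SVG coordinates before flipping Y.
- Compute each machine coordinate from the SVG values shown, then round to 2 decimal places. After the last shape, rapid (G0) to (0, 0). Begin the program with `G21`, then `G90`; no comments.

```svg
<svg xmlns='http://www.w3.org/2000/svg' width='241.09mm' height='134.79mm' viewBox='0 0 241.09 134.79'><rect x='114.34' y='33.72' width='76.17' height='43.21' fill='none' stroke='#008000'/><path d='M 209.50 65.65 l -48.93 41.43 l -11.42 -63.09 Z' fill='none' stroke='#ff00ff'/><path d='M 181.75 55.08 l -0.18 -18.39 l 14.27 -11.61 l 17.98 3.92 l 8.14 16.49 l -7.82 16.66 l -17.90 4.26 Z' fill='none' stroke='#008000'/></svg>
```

Since the viewBox matches the mm dimensions, user units are millimetres directly. The only transform is the Y-flip y_m = 134.79 − y_svg.

Shape 1 is a rectangle drawn with `<rect>`. Its stroke #008000 means engrave at S336, F4109. After flipping Y the toolpath is (114.34,101.07) → (190.51,101.07) → (190.51,57.86) → (114.34,57.86) → (114.34,101.07), returning to the start.

Shape 2 is a regular polygon drawn with `<path>`. Its stroke #ff00ff means cut at S844, F1281. After flipping Y the toolpath is (209.50,69.14) → (160.57,27.71) → (149.15,90.80) → (209.50,69.14), returning to the start.

Shape 3 is a regular polygon drawn with `<path>`. Its stroke #008000 means engrave at S336, F4109. After flipping Y the toolpath is (181.75,79.71) → (181.57,98.10) → (195.84,109.71) → (213.82,105.79) → (221.96,89.30) → (214.14,72.64) → (196.24,68.38) → (181.75,79.71), returning to the start.

G21
G90
G0 X114.34 Y101.07
M4 S336
G1 X190.51 Y101.07 F4109
G1 X190.51 Y57.86
G1 X114.34 Y57.86
G1 X114.34 Y101.07
M5
G0 X209.50 Y69.14
M4 S844
G1 X160.57 Y27.71 F1281
G1 X149.15 Y90.80
G1 X209.50 Y69.14
M5
G0 X181.75 Y79.71
M4 S336
G1 X181.57 Y98.10 F4109
G1 X195.84 Y109.71
G1 X213.82 Y105.79
G1 X221.96 Y89.30
G1 X214.14 Y72.64
G1 X196.24 Y68.38
G1 X181.75 Y79.71
M5
G0 X0.00 Y0.00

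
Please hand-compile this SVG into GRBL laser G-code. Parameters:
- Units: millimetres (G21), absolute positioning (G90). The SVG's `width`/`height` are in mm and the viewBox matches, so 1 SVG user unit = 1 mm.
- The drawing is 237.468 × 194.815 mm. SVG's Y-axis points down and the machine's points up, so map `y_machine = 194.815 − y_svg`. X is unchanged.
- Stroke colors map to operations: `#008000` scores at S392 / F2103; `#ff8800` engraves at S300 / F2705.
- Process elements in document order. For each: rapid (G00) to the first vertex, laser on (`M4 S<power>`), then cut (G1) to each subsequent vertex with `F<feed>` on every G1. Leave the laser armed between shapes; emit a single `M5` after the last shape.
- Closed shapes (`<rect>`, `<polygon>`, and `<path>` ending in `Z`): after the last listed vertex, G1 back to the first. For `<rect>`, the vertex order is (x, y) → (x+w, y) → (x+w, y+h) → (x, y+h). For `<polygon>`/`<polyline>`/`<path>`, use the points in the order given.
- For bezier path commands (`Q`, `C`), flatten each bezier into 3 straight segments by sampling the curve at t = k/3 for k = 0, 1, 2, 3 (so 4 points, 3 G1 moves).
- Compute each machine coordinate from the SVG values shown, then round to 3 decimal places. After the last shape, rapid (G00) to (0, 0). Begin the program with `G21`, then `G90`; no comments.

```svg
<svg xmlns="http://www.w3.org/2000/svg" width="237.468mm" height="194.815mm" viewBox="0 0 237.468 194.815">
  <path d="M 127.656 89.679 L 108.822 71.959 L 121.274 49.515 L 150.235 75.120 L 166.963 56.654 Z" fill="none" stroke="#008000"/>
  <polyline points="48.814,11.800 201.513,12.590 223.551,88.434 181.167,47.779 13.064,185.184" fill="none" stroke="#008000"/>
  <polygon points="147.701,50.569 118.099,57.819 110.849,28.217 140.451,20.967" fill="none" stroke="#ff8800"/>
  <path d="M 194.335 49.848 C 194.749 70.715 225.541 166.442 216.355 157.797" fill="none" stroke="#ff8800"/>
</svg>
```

1 u = 1 mm; y_m = 194.815 − y.

[1] `<path>` closed polygon, #008000→score S392 F2103: (127.656,105.136) → (108.822,122.856) → (121.274,145.300) → (150.235,119.695) → (166.963,138.161) → (127.656,105.136) (closed)

[2] `<polyline>` open polyline, #008000→score S392 F2103: (48.814,183.015) → (201.513,182.225) → (223.551,106.381) → (181.167,147.036) → (13.064,9.631)

[3] `<polygon>` regular polygon, #ff8800→engrave S300 F2705: (147.701,144.246) → (118.099,136.996) → (110.849,166.598) → (140.451,173.848) → (147.701,144.246) (closed)

[4] `<path>` cubic bezier, #ff8800→engrave S300 F2705: (194.335,144.967) → (202.269,105.785) → (214.821,56.525) → (216.355,37.018)

G21
G90
G00 X127.656 Y105.136
M4 S392
G1 X108.822 Y122.856 F2103
G1 X121.274 Y145.300 F2103
G1 X150.235 Y119.695 F2103
G1 X166.963 Y138.161 F2103
G1 X127.656 Y105.136 F2103
G00 X48.814 Y183.015
M4 S392
G1 X201.513 Y182.225 F2103
G1 X223.551 Y106.381 F2103
G1 X181.167 Y147.036 F2103
G1 X13.064 Y9.631 F2103
G00 X147.701 Y144.246
M4 S300
G1 X118.099 Y136.996 F2705
G1 X110.849 Y166.598 F2705
G1 X140.451 Y173.848 F2705
G1 X147.701 Y144.246 F2705
G00 X194.335 Y144.967
M4 S300
G1 X202.269 Y105.785 F2705
G1 X214.821 Y56.525 F2705
G1 X216.355 Y37.018 F2705
M5
G00 X0.000 Y0.000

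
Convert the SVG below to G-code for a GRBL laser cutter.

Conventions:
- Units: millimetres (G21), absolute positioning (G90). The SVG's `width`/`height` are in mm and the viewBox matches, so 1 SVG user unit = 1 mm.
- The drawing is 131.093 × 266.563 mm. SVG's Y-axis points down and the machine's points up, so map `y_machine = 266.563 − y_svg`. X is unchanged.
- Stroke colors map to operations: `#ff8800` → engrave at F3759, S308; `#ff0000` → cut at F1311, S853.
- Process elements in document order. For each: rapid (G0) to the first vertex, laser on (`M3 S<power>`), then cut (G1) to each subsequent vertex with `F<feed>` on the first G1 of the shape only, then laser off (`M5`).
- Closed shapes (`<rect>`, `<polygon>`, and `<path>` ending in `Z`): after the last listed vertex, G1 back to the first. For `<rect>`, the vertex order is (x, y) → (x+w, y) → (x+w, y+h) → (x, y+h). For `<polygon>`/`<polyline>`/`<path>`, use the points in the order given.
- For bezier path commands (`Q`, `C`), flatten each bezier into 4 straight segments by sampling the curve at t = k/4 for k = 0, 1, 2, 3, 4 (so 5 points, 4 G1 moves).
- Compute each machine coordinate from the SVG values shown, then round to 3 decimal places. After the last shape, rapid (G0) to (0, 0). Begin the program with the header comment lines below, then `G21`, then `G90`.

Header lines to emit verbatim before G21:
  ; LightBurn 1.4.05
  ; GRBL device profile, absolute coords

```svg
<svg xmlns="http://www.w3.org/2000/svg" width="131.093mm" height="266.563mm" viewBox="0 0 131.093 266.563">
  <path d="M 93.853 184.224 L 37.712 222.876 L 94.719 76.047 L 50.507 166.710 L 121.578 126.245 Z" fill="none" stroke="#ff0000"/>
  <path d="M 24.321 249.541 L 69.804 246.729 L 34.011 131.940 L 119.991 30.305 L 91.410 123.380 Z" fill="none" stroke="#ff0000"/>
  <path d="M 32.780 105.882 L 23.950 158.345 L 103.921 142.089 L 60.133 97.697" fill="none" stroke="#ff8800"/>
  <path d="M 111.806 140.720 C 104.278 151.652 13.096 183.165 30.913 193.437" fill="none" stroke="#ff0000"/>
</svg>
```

; LightBurn 1.4.05
; GRBL device profile, absolute coords
G21
G90
G0 X93.853 Y82.339
M3 S853
G1 X37.712 Y43.687 F1311
G1 X94.719 Y190.516
G1 X50.507 Y99.853
G1 X121.578 Y140.318
G1 X93.853 Y82.339
M5
G0 X24.321 Y17.022
M3 S853
G1 X69.804 Y19.834 F1311
G1 X34.011 Y134.623
G1 X119.991 Y236.258
G1 X91.410 Y143.183
G1 X24.321 Y17.022
M5
G0 X32.780 Y160.681
M3 S308
G1 X23.950 Y108.218 F3759
G1 X103.921 Y124.474
G1 X60.133 Y168.866
M5
G0 X111.806 Y125.843
M3 S853
G1 X93.485 Y114.439 F1311
G1 X61.855 Y99.237
G1 X34.977 Y84.159
G1 X30.913 Y73.126
M5
G0 X0.000 Y0.000

viewBox `0 0 131.093 266.563` with mm width/height → 1 unit = 1 mm. Flip: y_m = 266.563 − y_svg.

**Shape 1** — `<path>` closed polygon, stroke `#ff0000` → cut (S853, F1311). Machine vertices: (93.853,82.339) → (37.712,43.687) → (94.719,190.516) → (50.507,99.853) → (121.578,140.318) → (93.853,82.339). Closed: final G1 returns to the first vertex.

**Shape 2** — `<path>` closed polygon, stroke `#ff0000` → cut (S853, F1311). Machine vertices: (24.321,17.022) → (69.804,19.834) → (34.011,134.623) → (119.991,236.258) → (91.410,143.183) → (24.321,17.022). Closed: final G1 returns to the first vertex.

**Shape 3** — `<path>` open polyline, stroke `#ff8800` → engrave (S308, F3759). Machine vertices: (32.780,160.681) → (23.950,108.218) → (103.921,124.474) → (60.133,168.866). Open path.

**Shape 4** — `<path>` cubic bezier, stroke `#ff0000` → cut (S853, F1311). Control points (SVG): P0=(111.806,140.720), P1=(104.278,151.652), P2=(13.096,183.165), P3=(30.913,193.437); sampled at t=k/4. Machine vertices: (111.806,125.843) → (93.485,114.439) → (61.855,99.237) → (34.977,84.159) → (30.913,73.126). Open path.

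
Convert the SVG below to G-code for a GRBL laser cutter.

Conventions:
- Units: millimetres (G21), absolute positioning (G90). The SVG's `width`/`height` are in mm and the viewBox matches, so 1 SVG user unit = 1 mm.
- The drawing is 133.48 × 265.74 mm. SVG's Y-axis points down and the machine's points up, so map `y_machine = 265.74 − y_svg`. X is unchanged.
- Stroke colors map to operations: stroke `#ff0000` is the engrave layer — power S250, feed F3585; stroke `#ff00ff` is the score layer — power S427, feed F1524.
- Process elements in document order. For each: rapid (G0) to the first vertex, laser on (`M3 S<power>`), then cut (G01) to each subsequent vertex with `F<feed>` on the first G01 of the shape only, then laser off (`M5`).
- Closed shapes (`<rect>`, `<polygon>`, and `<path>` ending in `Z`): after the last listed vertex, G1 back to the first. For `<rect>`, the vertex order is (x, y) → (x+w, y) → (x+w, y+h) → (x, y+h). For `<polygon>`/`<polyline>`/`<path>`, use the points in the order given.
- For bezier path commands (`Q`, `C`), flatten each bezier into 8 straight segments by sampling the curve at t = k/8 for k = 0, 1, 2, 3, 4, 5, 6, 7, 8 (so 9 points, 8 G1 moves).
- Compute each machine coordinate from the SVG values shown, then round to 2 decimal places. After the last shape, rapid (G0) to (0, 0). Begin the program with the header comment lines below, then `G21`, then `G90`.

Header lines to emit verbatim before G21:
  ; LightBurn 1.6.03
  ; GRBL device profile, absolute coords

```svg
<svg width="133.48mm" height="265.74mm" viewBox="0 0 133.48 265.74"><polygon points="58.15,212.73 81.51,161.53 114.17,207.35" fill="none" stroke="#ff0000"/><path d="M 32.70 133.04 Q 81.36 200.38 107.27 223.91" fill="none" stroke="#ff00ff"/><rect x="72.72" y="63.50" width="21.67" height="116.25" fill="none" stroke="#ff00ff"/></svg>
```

viewBox `0 0 133.48 265.74` with mm width/height → 1 unit = 1 mm. Flip: y_m = 265.74 − y_svg.

**Shape 1** — `<polygon>` regular polygon, stroke `#ff0000` → engrave (S250, F3585). Machine vertices: (58.15,53.01) → (81.51,104.21) → (114.17,58.39) → (58.15,53.01). Closed: final G1 returns to the first vertex.

**Shape 2** — `<path>` quadratic bezier, stroke `#ff00ff` → score (S427, F1524). Control points (SVG): P0=(32.70,133.04), P1=(81.36,200.38), P2=(107.27,223.91); sampled at t=k/8. Machine vertices: (32.70,132.70) → (44.51,116.55) → (55.61,101.77) → (66.00,88.36) → (75.67,76.31) → (84.64,65.64) → (92.89,56.33) → (100.44,48.40) → (107.27,41.83). Open path.

**Shape 3** — `<rect>` rectangle, stroke `#ff00ff` → score (S427, F1524). Machine vertices: (72.72,202.24) → (94.39,202.24) → (94.39,85.99) → (72.72,85.99) → (72.72,202.24). Closed: final G1 returns to the first vertex.

; LightBurn 1.6.03
; GRBL device profile, absolute coords
G21
G90
G0 X58.15 Y53.01
M3 S250
G01 X81.51 Y104.21 F3585
G01 X114.17 Y58.39
G01 X58.15 Y53.01
M5
G0 X32.70 Y132.70
M3 S427
G01 X44.51 Y116.55 F1524
G01 X55.61 Y101.77
G01 X66.00 Y88.36
G01 X75.67 Y76.31
G01 X84.64 Y65.64
G01 X92.89 Y56.33
G01 X100.44 Y48.40
G01 X107.27 Y41.83
M5
G0 X72.72 Y202.24
M3 S427
G01 X94.39 Y202.24 F1524
G01 X94.39 Y85.99
G01 X72.72 Y85.99
G01 X72.72 Y202.24
M5
G0 X0.00 Y0.00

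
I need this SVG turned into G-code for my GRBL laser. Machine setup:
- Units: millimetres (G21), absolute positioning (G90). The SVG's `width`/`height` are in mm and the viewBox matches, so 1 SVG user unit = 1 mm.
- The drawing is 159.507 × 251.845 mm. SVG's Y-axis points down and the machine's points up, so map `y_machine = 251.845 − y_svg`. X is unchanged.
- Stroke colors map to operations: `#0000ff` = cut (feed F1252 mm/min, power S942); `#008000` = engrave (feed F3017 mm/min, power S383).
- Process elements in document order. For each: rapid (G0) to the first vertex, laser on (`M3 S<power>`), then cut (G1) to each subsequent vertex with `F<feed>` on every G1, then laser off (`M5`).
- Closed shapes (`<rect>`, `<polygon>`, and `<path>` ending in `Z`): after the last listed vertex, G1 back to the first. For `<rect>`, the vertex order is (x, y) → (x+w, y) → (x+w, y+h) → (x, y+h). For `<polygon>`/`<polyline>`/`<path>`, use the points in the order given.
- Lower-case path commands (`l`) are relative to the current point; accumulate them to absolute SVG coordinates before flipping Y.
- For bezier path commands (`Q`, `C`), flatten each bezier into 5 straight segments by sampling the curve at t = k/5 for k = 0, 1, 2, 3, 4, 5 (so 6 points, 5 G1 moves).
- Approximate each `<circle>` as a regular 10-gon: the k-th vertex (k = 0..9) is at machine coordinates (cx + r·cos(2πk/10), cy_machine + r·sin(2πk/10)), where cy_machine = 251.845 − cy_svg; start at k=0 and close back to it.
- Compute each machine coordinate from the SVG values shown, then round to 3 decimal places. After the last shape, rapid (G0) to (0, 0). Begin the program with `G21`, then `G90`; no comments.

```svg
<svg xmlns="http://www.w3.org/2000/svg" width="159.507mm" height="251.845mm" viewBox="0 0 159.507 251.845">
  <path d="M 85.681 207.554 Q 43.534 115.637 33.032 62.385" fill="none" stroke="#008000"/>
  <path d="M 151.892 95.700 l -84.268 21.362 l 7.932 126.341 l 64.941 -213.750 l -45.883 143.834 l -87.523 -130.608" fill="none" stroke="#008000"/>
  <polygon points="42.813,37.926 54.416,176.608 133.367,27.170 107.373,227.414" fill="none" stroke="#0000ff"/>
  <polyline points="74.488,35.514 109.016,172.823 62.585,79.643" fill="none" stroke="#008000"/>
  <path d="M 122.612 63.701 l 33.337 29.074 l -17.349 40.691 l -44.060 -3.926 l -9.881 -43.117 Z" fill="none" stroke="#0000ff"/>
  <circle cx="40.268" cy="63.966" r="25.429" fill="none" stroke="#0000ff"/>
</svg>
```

G21
G90
G0 X85.681 Y44.291
M3 S383
G1 X70.088 Y79.511 F3017
G1 X57.027 Y111.638 F3017
G1 X46.497 Y140.672 F3017
G1 X38.499 Y166.613 F3017
G1 X33.032 Y189.460 F3017
M5
G0 X151.892 Y156.145
M3 S383
G1 X67.624 Y134.783 F3017
G1 X75.556 Y8.442 F3017
G1 X140.497 Y222.192 F3017
G1 X94.614 Y78.358 F3017
G1 X7.091 Y208.966 F3017
M5
G0 X42.813 Y213.919
M3 S942
G1 X54.416 Y75.237 F1252
G1 X133.367 Y224.675 F1252
G1 X107.373 Y24.431 F1252
G1 X42.813 Y213.919 F1252
M5
G0 X74.488 Y216.331
M3 S383
G1 X109.016 Y79.022 F3017
G1 X62.585 Y172.202 F3017
M5
G0 X122.612 Y188.144
M3 S942
G1 X155.949 Y159.070 F1252
G1 X138.600 Y118.379 F1252
G1 X94.540 Y122.305 F1252
G1 X84.659 Y165.422 F1252
G1 X122.612 Y188.144 F1252
M5
G0 X65.697 Y187.879
M3 S942
G1 X60.840 Y202.826 F1252
G1 X48.126 Y212.063 F1252
G1 X32.410 Y212.063 F1252
G1 X19.696 Y202.826 F1252
G1 X14.839 Y187.879 F1252
G1 X19.696 Y172.932 F1252
G1 X32.410 Y163.695 F1252
G1 X48.126 Y163.695 F1252
G1 X60.840 Y172.932 F1252
G1 X65.697 Y187.879 F1252
M5
G0 X0.000 Y0.000

1 u = 1 mm; y_m = 251.845 − y.

[1] `<path>` quadratic bezier, #008000→engrave S383 F3017: (85.681,44.291) → (70.088,79.511) → (57.027,111.638) → (46.497,140.672) → (38.499,166.613) → (33.032,189.460)

[2] `<path>` open polyline, #008000→engrave S383 F3017: (151.892,156.145) → (67.624,134.783) → (75.556,8.442) → (140.497,222.192) → (94.614,78.358) → (7.091,208.966)

[3] `<polygon>` closed polygon, #0000ff→cut S942 F1252: (42.813,213.919) → (54.416,75.237) → (133.367,224.675) → (107.373,24.431) → (42.813,213.919) (closed)

[4] `<polyline>` open polyline, #008000→engrave S383 F3017: (74.488,216.331) → (109.016,79.022) → (62.585,172.202)

[5] `<path>` regular polygon, #0000ff→cut S942 F1252: (122.612,188.144) → (155.949,159.070) → (138.600,118.379) → (94.540,122.305) → (84.659,165.422) → (122.612,188.144) (closed)

[6] `<circle>` circle, #0000ff→cut S942 F1252: (65.697,187.879) → (60.840,202.826) → (48.126,212.063) → (32.410,212.063) → (19.696,202.826) → (14.839,187.879) → (19.696,172.932) → (32.410,163.695) → (48.126,163.695) → (60.840,172.932) → (65.697,187.879) (closed)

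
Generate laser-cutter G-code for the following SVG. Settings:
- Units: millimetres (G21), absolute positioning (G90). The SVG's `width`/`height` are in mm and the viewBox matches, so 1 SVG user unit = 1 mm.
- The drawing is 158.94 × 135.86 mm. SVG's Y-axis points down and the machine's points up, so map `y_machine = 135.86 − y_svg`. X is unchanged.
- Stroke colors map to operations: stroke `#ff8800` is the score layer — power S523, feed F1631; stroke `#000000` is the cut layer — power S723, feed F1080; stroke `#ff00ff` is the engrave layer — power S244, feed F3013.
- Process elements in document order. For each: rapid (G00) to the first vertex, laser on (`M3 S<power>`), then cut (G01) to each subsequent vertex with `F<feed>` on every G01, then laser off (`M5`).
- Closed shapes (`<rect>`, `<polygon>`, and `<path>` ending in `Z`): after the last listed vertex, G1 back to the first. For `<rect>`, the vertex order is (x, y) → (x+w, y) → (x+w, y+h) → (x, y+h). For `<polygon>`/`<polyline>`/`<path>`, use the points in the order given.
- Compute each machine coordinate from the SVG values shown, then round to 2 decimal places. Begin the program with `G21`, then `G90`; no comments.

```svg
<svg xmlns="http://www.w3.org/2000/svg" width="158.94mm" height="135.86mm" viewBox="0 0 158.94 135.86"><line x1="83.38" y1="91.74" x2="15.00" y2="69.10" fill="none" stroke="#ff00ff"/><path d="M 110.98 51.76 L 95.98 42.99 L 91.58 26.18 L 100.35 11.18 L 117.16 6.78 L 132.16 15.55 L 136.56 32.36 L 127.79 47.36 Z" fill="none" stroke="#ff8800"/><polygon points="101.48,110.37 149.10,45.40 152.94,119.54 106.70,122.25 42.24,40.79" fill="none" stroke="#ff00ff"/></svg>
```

G21
G90
G00 X83.38 Y44.12
M3 S244
G01 X15.00 Y66.76 F3013
M5
G00 X110.98 Y84.10
M3 S523
G01 X95.98 Y92.87 F1631
G01 X91.58 Y109.68 F1631
G01 X100.35 Y124.68 F1631
G01 X117.16 Y129.08 F1631
G01 X132.16 Y120.31 F1631
G01 X136.56 Y103.50 F1631
G01 X127.79 Y88.50 F1631
G01 X110.98 Y84.10 F1631
M5
G00 X101.48 Y25.49
M3 S244
G01 X149.10 Y90.46 F3013
G01 X152.94 Y16.32 F3013
G01 X106.70 Y13.61 F3013
G01 X42.24 Y95.07 F3013
G01 X101.48 Y25.49 F3013
M5

1 u = 1 mm; y_m = 135.86 − y.

[1] `<line>` line segment, #ff00ff→engrave S244 F3013: (83.38,44.12) → (15.00,66.76)

[2] `<path>` regular polygon, #ff8800→score S523 F1631: (110.98,84.10) → (95.98,92.87) → (91.58,109.68) → (100.35,124.68) → (117.16,129.08) → (132.16,120.31) → (136.56,103.50) → (127.79,88.50) → (110.98,84.10) (closed)

[3] `<polygon>` closed polygon, #ff00ff→engrave S244 F3013: (101.48,25.49) → (149.10,90.46) → (152.94,16.32) → (106.70,13.61) → (42.24,95.07) → (101.48,25.49) (closed)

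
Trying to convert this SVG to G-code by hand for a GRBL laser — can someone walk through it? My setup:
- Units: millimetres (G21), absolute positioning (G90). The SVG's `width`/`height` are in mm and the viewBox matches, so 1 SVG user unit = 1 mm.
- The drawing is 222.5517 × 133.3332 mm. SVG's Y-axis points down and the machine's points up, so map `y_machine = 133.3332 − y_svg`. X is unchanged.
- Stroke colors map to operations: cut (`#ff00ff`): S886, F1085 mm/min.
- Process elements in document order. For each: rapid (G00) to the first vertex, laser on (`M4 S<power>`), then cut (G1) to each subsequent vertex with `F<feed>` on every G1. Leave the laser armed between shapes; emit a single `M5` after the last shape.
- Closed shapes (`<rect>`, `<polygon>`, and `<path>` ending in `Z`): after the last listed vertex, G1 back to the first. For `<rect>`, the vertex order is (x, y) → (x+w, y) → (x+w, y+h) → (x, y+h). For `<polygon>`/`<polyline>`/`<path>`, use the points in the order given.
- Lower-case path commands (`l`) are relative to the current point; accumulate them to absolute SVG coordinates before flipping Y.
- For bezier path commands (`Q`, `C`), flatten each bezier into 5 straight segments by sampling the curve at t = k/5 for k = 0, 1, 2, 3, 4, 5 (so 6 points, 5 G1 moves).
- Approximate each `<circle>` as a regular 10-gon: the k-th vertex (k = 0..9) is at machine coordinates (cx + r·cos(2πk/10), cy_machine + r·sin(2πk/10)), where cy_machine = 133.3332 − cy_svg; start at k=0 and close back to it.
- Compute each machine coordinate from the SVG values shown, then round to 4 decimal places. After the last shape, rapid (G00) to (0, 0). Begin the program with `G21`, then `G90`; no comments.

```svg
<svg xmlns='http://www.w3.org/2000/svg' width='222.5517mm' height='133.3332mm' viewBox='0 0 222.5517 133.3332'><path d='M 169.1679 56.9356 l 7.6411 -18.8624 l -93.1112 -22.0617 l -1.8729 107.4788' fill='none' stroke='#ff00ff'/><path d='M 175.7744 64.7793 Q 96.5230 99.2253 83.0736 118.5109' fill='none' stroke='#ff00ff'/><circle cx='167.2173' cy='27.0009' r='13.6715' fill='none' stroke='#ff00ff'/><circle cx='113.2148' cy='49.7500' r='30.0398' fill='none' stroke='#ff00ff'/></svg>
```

Since the viewBox matches the mm dimensions, user units are millimetres directly. The only transform is the Y-flip y_m = 133.3332 − y_svg.

Shape 1 is a open polyline drawn with `<path>`. Its stroke #ff00ff means cut at S886, F1085. After flipping Y the toolpath is (169.1679,76.3976) → (176.8090,95.2600) → (83.6978,117.3217) → (81.8249,9.8429).

Shape 2 is a quadratic bezier drawn with `<path>`. Its stroke #ff00ff means cut at S886, F1085. After flipping Y the toolpath is (175.7744,68.5539) → (146.7059,55.3819) → (122.9016,43.4228) → (104.3614,32.6764) → (91.0854,23.1430) → (83.0736,14.8223).

Shape 3 is a circle drawn with `<circle>`. Its stroke #ff00ff means cut at S886, F1085. After flipping Y the toolpath is (180.8888,106.3323) → (178.2778,114.3682) → (171.4420,119.3347) → (162.9926,119.3347) → (156.1568,114.3682) → (153.5458,106.3323) → (156.1568,98.2964) → (162.9926,93.3299) → (171.4420,93.3299) → (178.2778,98.2964) → (180.8888,106.3323), returning to the start.

Shape 4 is a circle drawn with `<circle>`. Its stroke #ff00ff means cut at S886, F1085. After flipping Y the toolpath is (143.2546,83.5832) → (137.5175,101.2402) → (122.4976,112.1527) → (103.9320,112.1527) → (88.9121,101.2402) → (83.1750,83.5832) → (88.9121,65.9262) → (103.9320,55.0137) → (122.4976,55.0137) → (137.5175,65.9262) → (143.2546,83.5832), returning to the start.

G21
G90
G00 X169.1679 Y76.3976
M4 S886
G1 X176.8090 Y95.2600 F1085
G1 X83.6978 Y117.3217 F1085
G1 X81.8249 Y9.8429 F1085
G00 X175.7744 Y68.5539
M4 S886
G1 X146.7059 Y55.3819 F1085
G1 X122.9016 Y43.4228 F1085
G1 X104.3614 Y32.6764 F1085
G1 X91.0854 Y23.1430 F1085
G1 X83.0736 Y14.8223 F1085
G00 X180.8888 Y106.3323
M4 S886
G1 X178.2778 Y114.3682 F1085
G1 X171.4420 Y119.3347 F1085
G1 X162.9926 Y119.3347 F1085
G1 X156.1568 Y114.3682 F1085
G1 X153.5458 Y106.3323 F1085
G1 X156.1568 Y98.2964 F1085
G1 X162.9926 Y93.3299 F1085
G1 X171.4420 Y93.3299 F1085
G1 X178.2778 Y98.2964 F1085
G1 X180.8888 Y106.3323 F1085
G00 X143.2546 Y83.5832
M4 S886
G1 X137.5175 Y101.2402 F1085
G1 X122.4976 Y112.1527 F1085
G1 X103.9320 Y112.1527 F1085
G1 X88.9121 Y101.2402 F1085
G1 X83.1750 Y83.5832 F1085
G1 X88.9121 Y65.9262 F1085
G1 X103.9320 Y55.0137 F1085
G1 X122.4976 Y55.0137 F1085
G1 X137.5175 Y65.9262 F1085
G1 X143.2546 Y83.5832 F1085
M5
G00 X0.0000 Y0.0000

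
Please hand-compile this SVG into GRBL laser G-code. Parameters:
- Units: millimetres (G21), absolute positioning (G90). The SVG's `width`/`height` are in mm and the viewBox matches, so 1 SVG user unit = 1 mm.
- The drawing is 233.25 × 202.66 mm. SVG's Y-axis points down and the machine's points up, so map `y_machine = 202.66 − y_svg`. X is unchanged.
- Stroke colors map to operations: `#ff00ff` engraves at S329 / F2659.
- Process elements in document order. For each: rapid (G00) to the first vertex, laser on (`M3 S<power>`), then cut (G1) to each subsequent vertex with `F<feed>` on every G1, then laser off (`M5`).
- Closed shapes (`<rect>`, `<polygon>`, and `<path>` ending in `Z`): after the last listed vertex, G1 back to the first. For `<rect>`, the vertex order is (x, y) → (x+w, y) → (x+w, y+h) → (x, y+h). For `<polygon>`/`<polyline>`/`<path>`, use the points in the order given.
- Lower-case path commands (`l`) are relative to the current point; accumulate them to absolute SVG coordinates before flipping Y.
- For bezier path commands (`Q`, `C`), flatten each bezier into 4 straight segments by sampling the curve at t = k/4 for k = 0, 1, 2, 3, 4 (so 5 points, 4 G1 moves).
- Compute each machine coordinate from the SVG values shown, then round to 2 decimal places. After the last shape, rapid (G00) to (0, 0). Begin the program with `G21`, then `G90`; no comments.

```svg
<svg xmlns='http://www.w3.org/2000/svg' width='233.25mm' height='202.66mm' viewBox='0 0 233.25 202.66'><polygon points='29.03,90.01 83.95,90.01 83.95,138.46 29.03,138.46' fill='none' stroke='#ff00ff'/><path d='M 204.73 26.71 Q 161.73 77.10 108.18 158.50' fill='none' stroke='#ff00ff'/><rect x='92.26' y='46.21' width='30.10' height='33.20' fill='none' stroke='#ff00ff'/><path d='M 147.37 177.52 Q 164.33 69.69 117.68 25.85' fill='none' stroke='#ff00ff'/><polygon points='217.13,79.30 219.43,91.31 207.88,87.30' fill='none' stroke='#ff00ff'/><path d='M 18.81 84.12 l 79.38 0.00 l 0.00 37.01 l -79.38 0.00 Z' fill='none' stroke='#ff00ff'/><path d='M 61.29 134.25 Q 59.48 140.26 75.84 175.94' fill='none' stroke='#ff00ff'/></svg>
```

G21
G90
G00 X29.03 Y112.65
M3 S329
G1 X83.95 Y112.65 F2659
G1 X83.95 Y64.20 F2659
G1 X29.03 Y64.20 F2659
G1 X29.03 Y112.65 F2659
M5
G00 X204.73 Y175.95
M3 S329
G1 X182.57 Y148.82 F2659
G1 X159.09 Y117.81 F2659
G1 X134.30 Y82.92 F2659
G1 X108.18 Y44.16 F2659
M5
G00 X92.26 Y156.45
M3 S329
G1 X122.36 Y156.45 F2659
G1 X122.36 Y123.25 F2659
G1 X92.26 Y123.25 F2659
G1 X92.26 Y156.45 F2659
M5
G00 X147.37 Y25.14
M3 S329
G1 X151.87 Y75.06 F2659
G1 X148.43 Y116.97 F2659
G1 X137.03 Y150.89 F2659
G1 X117.68 Y176.81 F2659
M5
G00 X217.13 Y123.36
M3 S329
G1 X219.43 Y111.35 F2659
G1 X207.88 Y115.36 F2659
G1 X217.13 Y123.36 F2659
M5
G00 X18.81 Y118.54
M3 S329
G1 X98.19 Y118.54 F2659
G1 X98.19 Y81.53 F2659
G1 X18.81 Y81.53 F2659
G1 X18.81 Y118.54 F2659
M5
G00 X61.29 Y68.41
M3 S329
G1 X61.52 Y63.55 F2659
G1 X64.02 Y54.98 F2659
G1 X68.80 Y42.71 F2659
G1 X75.84 Y26.72 F2659
M5
G00 X0.00 Y0.00

Since the viewBox matches the mm dimensions, user units are millimetres directly. The only transform is the Y-flip y_m = 202.66 − y_svg.

Shape 1 is a rectangle drawn with `<polygon>`. Its stroke #ff00ff means engrave at S329, F2659. After flipping Y the toolpath is (29.03,112.65) → (83.95,112.65) → (83.95,64.20) → (29.03,64.20) → (29.03,112.65), returning to the start.

Shape 2 is a quadratic bezier drawn with `<path>`. Its stroke #ff00ff means engrave at S329, F2659. After flipping Y the toolpath is (204.73,175.95) → (182.57,148.82) → (159.09,117.81) → (134.30,82.92) → (108.18,44.16).

Shape 3 is a rectangle drawn with `<rect>`. Its stroke #ff00ff means engrave at S329, F2659. After flipping Y the toolpath is (92.26,156.45) → (122.36,156.45) → (122.36,123.25) → (92.26,123.25) → (92.26,156.45), returning to the start.

Shape 4 is a quadratic bezier drawn with `<path>`. Its stroke #ff00ff means engrave at S329, F2659. After flipping Y the toolpath is (147.37,25.14) → (151.87,75.06) → (148.43,116.97) → (137.03,150.89) → (117.68,176.81).

Shape 5 is a regular polygon drawn with `<polygon>`. Its stroke #ff00ff means engrave at S329, F2659. After flipping Y the toolpath is (217.13,123.36) → (219.43,111.35) → (207.88,115.36) → (217.13,123.36), returning to the start.

Shape 6 is a rectangle drawn with `<path>`. Its stroke #ff00ff means engrave at S329, F2659. After flipping Y the toolpath is (18.81,118.54) → (98.19,118.54) → (98.19,81.53) → (18.81,81.53) → (18.81,118.54), returning to the start.

Shape 7 is a quadratic bezier drawn with `<path>`. Its stroke #ff00ff means engrave at S329, F2659. After flipping Y the toolpath is (61.29,68.41) → (61.52,63.55) → (64.02,54.98) → (68.80,42.71) → (75.84,26.72).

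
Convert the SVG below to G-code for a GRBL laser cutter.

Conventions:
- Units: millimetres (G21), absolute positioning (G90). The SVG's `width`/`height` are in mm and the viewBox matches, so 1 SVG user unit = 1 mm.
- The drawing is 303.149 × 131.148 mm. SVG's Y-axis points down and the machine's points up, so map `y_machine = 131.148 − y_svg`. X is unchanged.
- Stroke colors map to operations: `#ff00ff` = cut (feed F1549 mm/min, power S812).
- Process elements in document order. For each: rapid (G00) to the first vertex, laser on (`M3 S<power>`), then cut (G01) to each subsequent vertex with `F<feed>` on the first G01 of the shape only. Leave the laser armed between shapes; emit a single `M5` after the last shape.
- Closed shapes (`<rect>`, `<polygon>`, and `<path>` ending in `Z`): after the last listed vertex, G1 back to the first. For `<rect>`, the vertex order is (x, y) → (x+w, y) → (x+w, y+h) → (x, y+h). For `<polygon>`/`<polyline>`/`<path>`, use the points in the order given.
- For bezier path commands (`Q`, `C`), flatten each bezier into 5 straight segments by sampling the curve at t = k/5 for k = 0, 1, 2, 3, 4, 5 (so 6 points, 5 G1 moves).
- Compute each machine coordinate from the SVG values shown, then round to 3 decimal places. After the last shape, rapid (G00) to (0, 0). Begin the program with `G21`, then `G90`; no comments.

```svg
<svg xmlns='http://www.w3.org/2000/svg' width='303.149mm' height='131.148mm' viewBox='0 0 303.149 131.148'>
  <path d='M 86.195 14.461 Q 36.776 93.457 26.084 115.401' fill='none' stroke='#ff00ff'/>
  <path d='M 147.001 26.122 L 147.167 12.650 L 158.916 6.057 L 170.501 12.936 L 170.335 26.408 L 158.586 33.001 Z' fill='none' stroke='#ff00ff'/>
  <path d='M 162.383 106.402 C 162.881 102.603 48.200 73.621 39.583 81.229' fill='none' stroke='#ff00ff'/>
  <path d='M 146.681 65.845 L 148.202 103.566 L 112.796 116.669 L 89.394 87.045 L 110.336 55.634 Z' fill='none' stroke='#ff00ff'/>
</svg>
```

Since the viewBox matches the mm dimensions, user units are millimetres directly. The only transform is the Y-flip y_m = 131.148 − y_svg.

Shape 1 is a quadratic bezier drawn with `<path>`. Its stroke #ff00ff means cut at S812, F1549. After flipping Y the toolpath is (86.195,116.687) → (67.976,87.371) → (52.856,62.619) → (40.834,42.431) → (31.910,26.807) → (26.084,15.747).

Shape 2 is a regular polygon drawn with `<path>`. Its stroke #ff00ff means cut at S812, F1549. After flipping Y the toolpath is (147.001,105.026) → (147.167,118.498) → (158.916,125.091) → (170.501,118.212) → (170.335,104.740) → (158.586,98.147) → (147.001,105.026), returning to the start.

Shape 3 is a cubic bezier drawn with `<path>`. Its stroke #ff00ff means cut at S812, F1549. After flipping Y the toolpath is (162.383,24.746) → (150.630,29.553) → (121.854,37.439) → (86.675,45.439) → (55.711,50.587) → (39.583,49.919).

Shape 4 is a regular polygon drawn with `<path>`. Its stroke #ff00ff means cut at S812, F1549. After flipping Y the toolpath is (146.681,65.303) → (148.202,27.582) → (112.796,14.479) → (89.394,44.103) → (110.336,75.514) → (146.681,65.303), returning to the start.

G21
G90
G00 X86.195 Y116.687
M3 S812
G01 X67.976 Y87.371 F1549
G01 X52.856 Y62.619
G01 X40.834 Y42.431
G01 X31.910 Y26.807
G01 X26.084 Y15.747
G00 X147.001 Y105.026
M3 S812
G01 X147.167 Y118.498 F1549
G01 X158.916 Y125.091
G01 X170.501 Y118.212
G01 X170.335 Y104.740
G01 X158.586 Y98.147
G01 X147.001 Y105.026
G00 X162.383 Y24.746
M3 S812
G01 X150.630 Y29.553 F1549
G01 X121.854 Y37.439
G01 X86.675 Y45.439
G01 X55.711 Y50.587
G01 X39.583 Y49.919
G00 X146.681 Y65.303
M3 S812
G01 X148.202 Y27.582 F1549
G01 X112.796 Y14.479
G01 X89.394 Y44.103
G01 X110.336 Y75.514
G01 X146.681 Y65.303
M5
G00 X0.000 Y0.000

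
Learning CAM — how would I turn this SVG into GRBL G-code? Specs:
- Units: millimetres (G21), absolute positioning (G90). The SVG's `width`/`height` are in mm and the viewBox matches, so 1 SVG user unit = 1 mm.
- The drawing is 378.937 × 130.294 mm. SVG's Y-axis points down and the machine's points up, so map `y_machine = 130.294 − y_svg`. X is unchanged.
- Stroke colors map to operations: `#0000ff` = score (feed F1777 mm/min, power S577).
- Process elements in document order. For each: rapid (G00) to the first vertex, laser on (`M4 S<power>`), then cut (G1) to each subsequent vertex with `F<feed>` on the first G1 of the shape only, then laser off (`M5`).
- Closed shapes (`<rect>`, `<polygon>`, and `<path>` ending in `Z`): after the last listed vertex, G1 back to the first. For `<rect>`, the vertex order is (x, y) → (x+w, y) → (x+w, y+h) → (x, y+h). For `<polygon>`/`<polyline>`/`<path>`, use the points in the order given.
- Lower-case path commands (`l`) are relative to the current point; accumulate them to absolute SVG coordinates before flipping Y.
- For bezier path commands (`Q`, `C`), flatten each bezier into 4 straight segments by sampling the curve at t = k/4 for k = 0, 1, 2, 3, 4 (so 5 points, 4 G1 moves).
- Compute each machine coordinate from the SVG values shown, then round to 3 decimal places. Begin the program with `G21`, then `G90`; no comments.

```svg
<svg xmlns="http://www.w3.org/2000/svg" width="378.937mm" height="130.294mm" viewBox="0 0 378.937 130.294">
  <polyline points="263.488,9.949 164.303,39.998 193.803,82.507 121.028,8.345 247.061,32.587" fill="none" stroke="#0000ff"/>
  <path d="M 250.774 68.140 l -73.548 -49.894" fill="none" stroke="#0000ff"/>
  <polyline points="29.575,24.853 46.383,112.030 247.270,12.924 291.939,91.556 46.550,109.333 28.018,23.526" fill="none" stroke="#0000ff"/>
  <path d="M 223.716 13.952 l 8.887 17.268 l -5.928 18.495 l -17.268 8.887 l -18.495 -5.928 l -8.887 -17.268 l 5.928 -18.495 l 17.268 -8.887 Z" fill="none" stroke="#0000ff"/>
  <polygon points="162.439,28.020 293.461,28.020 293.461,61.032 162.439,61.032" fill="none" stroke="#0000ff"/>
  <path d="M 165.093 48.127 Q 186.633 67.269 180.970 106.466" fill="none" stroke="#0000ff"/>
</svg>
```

G21
G90
G00 X263.488 Y120.345
M4 S577
G1 X164.303 Y90.296 F1777
G1 X193.803 Y47.787
G1 X121.028 Y121.949
G1 X247.061 Y97.707
M5
G00 X250.774 Y62.154
M4 S577
G1 X177.226 Y112.048 F1777
M5
G00 X29.575 Y105.441
M4 S577
G1 X46.383 Y18.264 F1777
G1 X247.270 Y117.370
G1 X291.939 Y38.738
G1 X46.550 Y20.961
G1 X28.018 Y106.768
M5
G00 X223.716 Y116.342
M4 S577
G1 X232.603 Y99.074 F1777
G1 X226.675 Y80.579
G1 X209.407 Y71.692
G1 X190.912 Y77.620
G1 X182.025 Y94.888
G1 X187.953 Y113.383
G1 X205.221 Y122.270
G1 X223.716 Y116.342
M5
G00 X162.439 Y102.274
M4 S577
G1 X293.461 Y102.274 F1777
G1 X293.461 Y69.262
G1 X162.439 Y69.262
G1 X162.439 Y102.274
M5
G00 X165.093 Y82.167
M4 S577
G1 X174.163 Y71.343 F1777
G1 X179.832 Y58.011
G1 X182.101 Y42.173
G1 X180.970 Y23.828
M5

1 u = 1 mm; y_m = 130.294 − y.

[1] `<polyline>` open polyline, #0000ff→score S577 F1777: (263.488,120.345) → (164.303,90.296) → (193.803,47.787) → (121.028,121.949) → (247.061,97.707)

[2] `<path>` line segment, #0000ff→score S577 F1777: (250.774,62.154) → (177.226,112.048)

[3] `<polyline>` open polyline, #0000ff→score S577 F1777: (29.575,105.441) → (46.383,18.264) → (247.270,117.370) → (291.939,38.738) → (46.550,20.961) → (28.018,106.768)

[4] `<path>` regular polygon, #0000ff→score S577 F1777: (223.716,116.342) → (232.603,99.074) → (226.675,80.579) → (209.407,71.692) → (190.912,77.620) → (182.025,94.888) → (187.953,113.383) → (205.221,122.270) → (223.716,116.342) (closed)

[5] `<polygon>` rectangle, #0000ff→score S577 F1777: (162.439,102.274) → (293.461,102.274) → (293.461,69.262) → (162.439,69.262) → (162.439,102.274) (closed)

[6] `<path>` quadratic bezier, #0000ff→score S577 F1777: (165.093,82.167) → (174.163,71.343) → (179.832,58.011) → (182.101,42.173) → (180.970,23.828)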